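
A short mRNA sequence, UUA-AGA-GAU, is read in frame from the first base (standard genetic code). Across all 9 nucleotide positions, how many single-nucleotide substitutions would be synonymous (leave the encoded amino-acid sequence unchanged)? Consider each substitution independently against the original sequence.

5

Codon 1 (UUA, Leu): 2 synonymous substitutions.
Codon 2 (AGA, Arg): 2 synonymous substitutions.
Codon 3 (GAU, Asp): 1 synonymous substitution.
Total: 2 + 2 + 1 = 5.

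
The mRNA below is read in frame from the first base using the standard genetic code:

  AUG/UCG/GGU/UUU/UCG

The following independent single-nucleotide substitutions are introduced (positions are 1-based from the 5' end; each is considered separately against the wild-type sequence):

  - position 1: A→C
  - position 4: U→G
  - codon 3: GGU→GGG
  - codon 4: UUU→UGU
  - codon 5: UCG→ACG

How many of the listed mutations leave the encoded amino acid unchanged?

Codon 1: AUG (Met) → CUG (Leu) — missense.
Codon 2: UCG (Ser) → GCG (Ala) — missense.
Codon 3: GGU (Gly) → GGG (Gly) — synonymous.
Codon 4: UUU (Phe) → UGU (Cys) — missense.
Codon 5: UCG (Ser) → ACG (Thr) — missense.
Synonymous: 1 of 5.

1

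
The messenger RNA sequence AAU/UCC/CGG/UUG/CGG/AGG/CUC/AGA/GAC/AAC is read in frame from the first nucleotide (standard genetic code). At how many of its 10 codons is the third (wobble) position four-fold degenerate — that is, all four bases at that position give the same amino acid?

Codon 1 AAU (Asn): third position 2-fold.
Codon 2 UCC (Ser): third position 4-fold.
Codon 3 CGG (Arg): third position 4-fold.
Codon 4 UUG (Leu): third position 2-fold.
Codon 5 CGG (Arg): third position 4-fold.
Codon 6 AGG (Arg): third position 2-fold.
Codon 7 CUC (Leu): third position 4-fold.
Codon 8 AGA (Arg): third position 2-fold.
Codon 9 GAC (Asp): third position 2-fold.
Codon 10 AAC (Asn): third position 2-fold.
Four-fold degenerate third positions: 4.

4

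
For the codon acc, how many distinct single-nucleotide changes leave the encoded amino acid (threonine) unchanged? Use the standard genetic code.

Position 1: none → 0 synonymous.
Position 2: none → 0 synonymous.
Position 3: ACU, ACA, ACG → 3 synonymous.
Total: 0 + 0 + 3 = 3.

3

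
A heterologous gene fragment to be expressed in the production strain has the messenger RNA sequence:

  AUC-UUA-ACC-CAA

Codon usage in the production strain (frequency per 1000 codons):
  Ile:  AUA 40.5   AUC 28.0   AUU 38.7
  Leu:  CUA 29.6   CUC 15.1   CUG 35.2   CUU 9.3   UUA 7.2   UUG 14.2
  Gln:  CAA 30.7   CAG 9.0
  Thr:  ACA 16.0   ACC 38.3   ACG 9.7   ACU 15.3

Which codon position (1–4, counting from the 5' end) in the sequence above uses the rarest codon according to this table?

2

Codon 1 AUC (Ile): 28.0 per 1000.
Codon 2 UUA (Leu): 7.2 per 1000.
Codon 3 ACC (Thr): 38.3 per 1000.
Codon 4 CAA (Gln): 30.7 per 1000.
Lowest frequency is 7.2 at codon 2.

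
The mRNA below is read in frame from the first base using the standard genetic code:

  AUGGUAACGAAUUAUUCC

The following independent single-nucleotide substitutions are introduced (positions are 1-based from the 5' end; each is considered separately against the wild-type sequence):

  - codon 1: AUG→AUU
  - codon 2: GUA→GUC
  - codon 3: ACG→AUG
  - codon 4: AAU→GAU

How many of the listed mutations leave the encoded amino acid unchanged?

1

Codon 1: AUG (Met) → AUU (Ile) — missense.
Codon 2: GUA (Val) → GUC (Val) — synonymous.
Codon 3: ACG (Thr) → AUG (Met) — missense.
Codon 4: AAU (Asn) → GAU (Asp) — missense.
Synonymous: 1 of 4.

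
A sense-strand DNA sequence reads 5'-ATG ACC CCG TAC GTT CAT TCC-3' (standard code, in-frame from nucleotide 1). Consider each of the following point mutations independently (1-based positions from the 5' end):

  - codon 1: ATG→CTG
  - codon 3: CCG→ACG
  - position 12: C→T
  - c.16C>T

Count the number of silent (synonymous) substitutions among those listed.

Codon 1: ATG (Met) → CTG (Leu) — missense.
Codon 3: CCG (Pro) → ACG (Thr) — missense.
Codon 4: TAC (Tyr) → TAT (Tyr) — synonymous.
Codon 6: CAT (His) → TAT (Tyr) — missense.
Synonymous: 1 of 4.

1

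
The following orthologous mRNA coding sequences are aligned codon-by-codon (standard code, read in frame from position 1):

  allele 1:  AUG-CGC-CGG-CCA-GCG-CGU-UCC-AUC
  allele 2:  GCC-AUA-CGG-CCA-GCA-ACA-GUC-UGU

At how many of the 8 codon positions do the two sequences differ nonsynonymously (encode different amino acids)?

5

Codon 1: AUG Met / GCC Ala — nonsynonymous.
Codon 2: CGC Arg / AUA Ile — nonsynonymous.
Codon 3: CGG Arg / CGG Arg — identical.
Codon 4: CCA Pro / CCA Pro — identical.
Codon 5: GCG Ala / GCA Ala — synonymous.
Codon 6: CGU Arg / ACA Thr — nonsynonymous.
Codon 7: UCC Ser / GUC Val — nonsynonymous.
Codon 8: AUC Ile / UGU Cys — nonsynonymous.
Nonsynonymous differences: 5.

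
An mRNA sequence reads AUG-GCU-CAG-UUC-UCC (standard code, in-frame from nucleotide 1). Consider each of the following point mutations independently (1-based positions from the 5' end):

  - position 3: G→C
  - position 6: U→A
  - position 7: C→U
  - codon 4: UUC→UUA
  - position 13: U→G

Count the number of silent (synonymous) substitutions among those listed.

Codon 1: AUG (Met) → AUC (Ile) — missense.
Codon 2: GCU (Ala) → GCA (Ala) — synonymous.
Codon 3: CAG (Gln) → UAG (Stop) — nonsense.
Codon 4: UUC (Phe) → UUA (Leu) — missense.
Codon 5: UCC (Ser) → GCC (Ala) — missense.
Synonymous: 1 of 5.

1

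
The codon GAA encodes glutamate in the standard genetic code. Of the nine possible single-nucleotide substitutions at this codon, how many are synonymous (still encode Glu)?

Position 1: none → 0 synonymous.
Position 2: none → 0 synonymous.
Position 3: GAG → 1 synonymous.
Total: 0 + 0 + 1 = 1.

1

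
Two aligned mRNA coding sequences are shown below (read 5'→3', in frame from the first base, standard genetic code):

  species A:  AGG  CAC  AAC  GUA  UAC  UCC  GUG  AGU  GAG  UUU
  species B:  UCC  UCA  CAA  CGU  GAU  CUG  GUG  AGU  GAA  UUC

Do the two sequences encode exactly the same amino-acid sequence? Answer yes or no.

Codon 1: AGG Arg / UCC Ser — nonsynonymous.
Codon 2: CAC His / UCA Ser — nonsynonymous.
Codon 3: AAC Asn / CAA Gln — nonsynonymous.
Codon 4: GUA Val / CGU Arg — nonsynonymous.
Codon 5: UAC Tyr / GAU Asp — nonsynonymous.
Codon 6: UCC Ser / CUG Leu — nonsynonymous.
Codon 7: GUG Val / GUG Val — identical.
Codon 8: AGU Ser / AGU Ser — identical.
Codon 9: GAG Glu / GAA Glu — synonymous.
Codon 10: UUU Phe / UUC Phe — synonymous.
Nonsynonymous differences: 6 → different protein.

no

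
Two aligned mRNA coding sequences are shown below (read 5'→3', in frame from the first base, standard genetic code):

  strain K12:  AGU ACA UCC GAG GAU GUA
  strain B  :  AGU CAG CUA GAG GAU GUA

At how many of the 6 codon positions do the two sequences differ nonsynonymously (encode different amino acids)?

2

Codon 1: AGU Ser / AGU Ser — identical.
Codon 2: ACA Thr / CAG Gln — nonsynonymous.
Codon 3: UCC Ser / CUA Leu — nonsynonymous.
Codon 4: GAG Glu / GAG Glu — identical.
Codon 5: GAU Asp / GAU Asp — identical.
Codon 6: GUA Val / GUA Val — identical.
Nonsynonymous differences: 2.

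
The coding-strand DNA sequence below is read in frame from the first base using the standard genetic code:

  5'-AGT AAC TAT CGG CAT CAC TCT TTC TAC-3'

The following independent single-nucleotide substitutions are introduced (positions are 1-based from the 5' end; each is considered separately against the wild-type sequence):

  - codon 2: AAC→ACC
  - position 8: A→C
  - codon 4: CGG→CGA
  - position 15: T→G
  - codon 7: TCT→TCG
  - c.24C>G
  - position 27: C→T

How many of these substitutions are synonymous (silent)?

3

Codon 2: AAC (Asn) → ACC (Thr) — missense.
Codon 3: TAT (Tyr) → TCT (Ser) — missense.
Codon 4: CGG (Arg) → CGA (Arg) — synonymous.
Codon 5: CAT (His) → CAG (Gln) — missense.
Codon 7: TCT (Ser) → TCG (Ser) — synonymous.
Codon 8: TTC (Phe) → TTG (Leu) — missense.
Codon 9: TAC (Tyr) → TAT (Tyr) — synonymous.
Synonymous: 3 of 7.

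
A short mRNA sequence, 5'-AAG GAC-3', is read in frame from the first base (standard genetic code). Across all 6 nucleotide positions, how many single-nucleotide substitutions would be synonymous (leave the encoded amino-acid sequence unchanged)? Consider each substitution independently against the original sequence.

2

Codon 1 (AAG, Lys): 1 synonymous substitution.
Codon 2 (GAC, Asp): 1 synonymous substitution.
Total: 1 + 1 = 2.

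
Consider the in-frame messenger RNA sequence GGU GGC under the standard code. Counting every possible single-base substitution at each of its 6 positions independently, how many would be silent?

Codon 1 (GGU, Gly): 3 synonymous substitutions.
Codon 2 (GGC, Gly): 3 synonymous substitutions.
Total: 3 + 3 = 6.

6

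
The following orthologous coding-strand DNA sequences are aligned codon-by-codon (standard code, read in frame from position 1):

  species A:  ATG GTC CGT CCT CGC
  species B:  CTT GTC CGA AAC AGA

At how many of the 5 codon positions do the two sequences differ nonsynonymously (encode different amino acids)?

2

Codon 1: ATG Met / CTT Leu — nonsynonymous.
Codon 2: GTC Val / GTC Val — identical.
Codon 3: CGT Arg / CGA Arg — synonymous.
Codon 4: CCT Pro / AAC Asn — nonsynonymous.
Codon 5: CGC Arg / AGA Arg — synonymous.
Nonsynonymous differences: 2.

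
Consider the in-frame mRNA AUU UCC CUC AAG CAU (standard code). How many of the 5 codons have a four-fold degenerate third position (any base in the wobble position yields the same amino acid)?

Codon 1 AUU (Ile): third position 3-fold.
Codon 2 UCC (Ser): third position 4-fold.
Codon 3 CUC (Leu): third position 4-fold.
Codon 4 AAG (Lys): third position 2-fold.
Codon 5 CAU (His): third position 2-fold.
Four-fold degenerate third positions: 2.

2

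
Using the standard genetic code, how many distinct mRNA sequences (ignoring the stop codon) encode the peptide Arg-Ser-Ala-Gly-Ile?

Arg: 6 codons.
Ser: 6 codons.
Ala: 4 codons.
Gly: 4 codons.
Ile: 3 codons.
6 × 6 × 4 × 4 × 3 = 1728.

1728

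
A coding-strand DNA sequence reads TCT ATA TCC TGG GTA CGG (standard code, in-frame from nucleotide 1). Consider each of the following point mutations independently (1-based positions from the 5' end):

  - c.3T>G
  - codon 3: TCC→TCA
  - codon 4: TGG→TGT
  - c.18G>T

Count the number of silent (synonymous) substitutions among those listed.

3

Codon 1: TCT (Ser) → TCG (Ser) — synonymous.
Codon 3: TCC (Ser) → TCA (Ser) — synonymous.
Codon 4: TGG (Trp) → TGT (Cys) — missense.
Codon 6: CGG (Arg) → CGT (Arg) — synonymous.
Synonymous: 3 of 4.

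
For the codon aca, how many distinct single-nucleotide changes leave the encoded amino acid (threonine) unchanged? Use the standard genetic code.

Position 1: none → 0 synonymous.
Position 2: none → 0 synonymous.
Position 3: ACU, ACC, ACG → 3 synonymous.
Total: 0 + 0 + 3 = 3.

3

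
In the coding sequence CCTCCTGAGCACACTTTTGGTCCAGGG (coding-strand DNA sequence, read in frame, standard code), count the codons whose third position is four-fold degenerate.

6

Codon 1 CCT (Pro): third position 4-fold.
Codon 2 CCT (Pro): third position 4-fold.
Codon 3 GAG (Glu): third position 2-fold.
Codon 4 CAC (His): third position 2-fold.
Codon 5 ACT (Thr): third position 4-fold.
Codon 6 TTT (Phe): third position 2-fold.
Codon 7 GGT (Gly): third position 4-fold.
Codon 8 CCA (Pro): third position 4-fold.
Codon 9 GGG (Gly): third position 4-fold.
Four-fold degenerate third positions: 6.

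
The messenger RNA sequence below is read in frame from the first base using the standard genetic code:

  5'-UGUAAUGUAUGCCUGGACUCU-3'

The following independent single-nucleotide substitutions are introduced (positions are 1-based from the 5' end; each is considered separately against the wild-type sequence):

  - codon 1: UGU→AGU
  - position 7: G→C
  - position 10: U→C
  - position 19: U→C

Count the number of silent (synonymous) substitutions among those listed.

Codon 1: UGU (Cys) → AGU (Ser) — missense.
Codon 3: GUA (Val) → CUA (Leu) — missense.
Codon 4: UGC (Cys) → CGC (Arg) — missense.
Codon 7: UCU (Ser) → CCU (Pro) — missense.
Synonymous: 0 of 4.

0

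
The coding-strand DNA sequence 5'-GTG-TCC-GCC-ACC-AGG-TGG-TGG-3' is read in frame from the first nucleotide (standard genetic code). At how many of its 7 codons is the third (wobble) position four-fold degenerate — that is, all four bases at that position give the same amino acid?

4

Codon 1 GTG (Val): third position 4-fold.
Codon 2 TCC (Ser): third position 4-fold.
Codon 3 GCC (Ala): third position 4-fold.
Codon 4 ACC (Thr): third position 4-fold.
Codon 5 AGG (Arg): third position 2-fold.
Codon 6 TGG (Trp): third position 1-fold.
Codon 7 TGG (Trp): third position 1-fold.
Four-fold degenerate third positions: 4.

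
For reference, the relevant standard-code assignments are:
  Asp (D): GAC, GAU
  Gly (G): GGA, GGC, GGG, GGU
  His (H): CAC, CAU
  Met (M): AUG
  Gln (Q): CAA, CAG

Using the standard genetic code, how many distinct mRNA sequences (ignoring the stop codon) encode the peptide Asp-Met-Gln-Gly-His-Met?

Asp: 2 codons.
Met: 1 codon.
Gln: 2 codons.
Gly: 4 codons.
His: 2 codons.
Met: 1 codon.
2 × 1 × 2 × 4 × 2 × 1 = 32.

32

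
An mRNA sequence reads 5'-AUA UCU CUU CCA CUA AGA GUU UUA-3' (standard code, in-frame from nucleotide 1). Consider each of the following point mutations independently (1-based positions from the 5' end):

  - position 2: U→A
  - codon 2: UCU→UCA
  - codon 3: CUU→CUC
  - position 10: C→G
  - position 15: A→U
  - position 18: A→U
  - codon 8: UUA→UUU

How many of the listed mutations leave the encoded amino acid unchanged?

Codon 1: AUA (Ile) → AAA (Lys) — missense.
Codon 2: UCU (Ser) → UCA (Ser) — synonymous.
Codon 3: CUU (Leu) → CUC (Leu) — synonymous.
Codon 4: CCA (Pro) → GCA (Ala) — missense.
Codon 5: CUA (Leu) → CUU (Leu) — synonymous.
Codon 6: AGA (Arg) → AGU (Ser) — missense.
Codon 8: UUA (Leu) → UUU (Phe) — missense.
Synonymous: 3 of 7.

3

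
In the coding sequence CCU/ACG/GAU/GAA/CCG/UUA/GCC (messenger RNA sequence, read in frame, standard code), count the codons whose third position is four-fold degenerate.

4

Codon 1 CCU (Pro): third position 4-fold.
Codon 2 ACG (Thr): third position 4-fold.
Codon 3 GAU (Asp): third position 2-fold.
Codon 4 GAA (Glu): third position 2-fold.
Codon 5 CCG (Pro): third position 4-fold.
Codon 6 UUA (Leu): third position 2-fold.
Codon 7 GCC (Ala): third position 4-fold.
Four-fold degenerate third positions: 4.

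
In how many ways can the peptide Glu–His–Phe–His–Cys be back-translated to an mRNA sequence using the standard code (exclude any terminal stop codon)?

32

Glu: 2 codons.
His: 2 codons.
Phe: 2 codons.
His: 2 codons.
Cys: 2 codons.
2 × 2 × 2 × 2 × 2 = 32.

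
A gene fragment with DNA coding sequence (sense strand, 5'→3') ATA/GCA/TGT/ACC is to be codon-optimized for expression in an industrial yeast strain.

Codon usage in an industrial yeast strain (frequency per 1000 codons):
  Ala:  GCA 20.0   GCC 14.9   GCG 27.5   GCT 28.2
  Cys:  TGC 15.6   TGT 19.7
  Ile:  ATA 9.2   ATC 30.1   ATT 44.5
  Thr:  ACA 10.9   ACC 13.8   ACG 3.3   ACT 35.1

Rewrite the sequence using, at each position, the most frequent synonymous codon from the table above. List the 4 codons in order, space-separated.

Codon 1 (Ile): best is ATT at 44.5.
Codon 2 (Ala): best is GCT at 28.2.
Codon 3 (Cys): best is TGT at 19.7.
Codon 4 (Thr): best is ACT at 35.1.

ATT GCT TGT ACT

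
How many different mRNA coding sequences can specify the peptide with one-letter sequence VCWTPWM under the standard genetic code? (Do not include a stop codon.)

128

Val: 4 codons.
Cys: 2 codons.
Trp: 1 codon.
Thr: 4 codons.
Pro: 4 codons.
Trp: 1 codon.
Met: 1 codon.
4 × 2 × 1 × 4 × 4 × 1 × 1 = 128.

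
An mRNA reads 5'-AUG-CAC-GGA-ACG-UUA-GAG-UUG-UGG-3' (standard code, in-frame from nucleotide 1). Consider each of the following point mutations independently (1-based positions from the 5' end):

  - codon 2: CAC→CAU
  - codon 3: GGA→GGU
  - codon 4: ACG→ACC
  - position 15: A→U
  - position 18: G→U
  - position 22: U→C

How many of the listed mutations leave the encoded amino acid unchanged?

Codon 2: CAC (His) → CAU (His) — synonymous.
Codon 3: GGA (Gly) → GGU (Gly) — synonymous.
Codon 4: ACG (Thr) → ACC (Thr) — synonymous.
Codon 5: UUA (Leu) → UUU (Phe) — missense.
Codon 6: GAG (Glu) → GAU (Asp) — missense.
Codon 8: UGG (Trp) → CGG (Arg) — missense.
Synonymous: 3 of 6.

3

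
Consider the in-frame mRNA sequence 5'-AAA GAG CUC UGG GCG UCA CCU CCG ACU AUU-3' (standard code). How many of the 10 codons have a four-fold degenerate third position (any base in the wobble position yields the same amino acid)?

6

Codon 1 AAA (Lys): third position 2-fold.
Codon 2 GAG (Glu): third position 2-fold.
Codon 3 CUC (Leu): third position 4-fold.
Codon 4 UGG (Trp): third position 1-fold.
Codon 5 GCG (Ala): third position 4-fold.
Codon 6 UCA (Ser): third position 4-fold.
Codon 7 CCU (Pro): third position 4-fold.
Codon 8 CCG (Pro): third position 4-fold.
Codon 9 ACU (Thr): third position 4-fold.
Codon 10 AUU (Ile): third position 3-fold.
Four-fold degenerate third positions: 6.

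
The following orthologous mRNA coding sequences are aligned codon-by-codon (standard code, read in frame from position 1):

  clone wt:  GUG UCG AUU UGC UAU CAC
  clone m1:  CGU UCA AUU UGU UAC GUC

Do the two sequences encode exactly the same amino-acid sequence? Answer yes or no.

no

Codon 1: GUG Val / CGU Arg — nonsynonymous.
Codon 2: UCG Ser / UCA Ser — synonymous.
Codon 3: AUU Ile / AUU Ile — identical.
Codon 4: UGC Cys / UGU Cys — synonymous.
Codon 5: UAU Tyr / UAC Tyr — synonymous.
Codon 6: CAC His / GUC Val — nonsynonymous.
Nonsynonymous differences: 2 → different protein.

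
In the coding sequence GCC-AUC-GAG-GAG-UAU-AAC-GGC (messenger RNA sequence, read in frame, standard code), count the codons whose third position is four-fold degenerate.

2

Codon 1 GCC (Ala): third position 4-fold.
Codon 2 AUC (Ile): third position 3-fold.
Codon 3 GAG (Glu): third position 2-fold.
Codon 4 GAG (Glu): third position 2-fold.
Codon 5 UAU (Tyr): third position 2-fold.
Codon 6 AAC (Asn): third position 2-fold.
Codon 7 GGC (Gly): third position 4-fold.
Four-fold degenerate third positions: 2.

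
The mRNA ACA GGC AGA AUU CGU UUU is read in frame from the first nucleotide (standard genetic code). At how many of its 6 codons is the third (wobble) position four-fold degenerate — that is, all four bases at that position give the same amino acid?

Codon 1 ACA (Thr): third position 4-fold.
Codon 2 GGC (Gly): third position 4-fold.
Codon 3 AGA (Arg): third position 2-fold.
Codon 4 AUU (Ile): third position 3-fold.
Codon 5 CGU (Arg): third position 4-fold.
Codon 6 UUU (Phe): third position 2-fold.
Four-fold degenerate third positions: 3.

3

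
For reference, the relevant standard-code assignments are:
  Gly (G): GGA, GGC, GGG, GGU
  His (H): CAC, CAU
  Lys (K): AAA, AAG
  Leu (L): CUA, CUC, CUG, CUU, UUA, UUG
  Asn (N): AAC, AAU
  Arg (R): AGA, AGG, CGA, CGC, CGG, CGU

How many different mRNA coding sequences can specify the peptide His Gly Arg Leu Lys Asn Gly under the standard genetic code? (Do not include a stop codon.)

4608

His: 2 codons.
Gly: 4 codons.
Arg: 6 codons.
Leu: 6 codons.
Lys: 2 codons.
Asn: 2 codons.
Gly: 4 codons.
2 × 4 × 6 × 6 × 2 × 2 × 4 = 4608.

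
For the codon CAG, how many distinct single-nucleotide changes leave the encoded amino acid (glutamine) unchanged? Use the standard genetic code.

1

Position 1: none → 0 synonymous.
Position 2: none → 0 synonymous.
Position 3: CAA → 1 synonymous.
Total: 0 + 0 + 1 = 1.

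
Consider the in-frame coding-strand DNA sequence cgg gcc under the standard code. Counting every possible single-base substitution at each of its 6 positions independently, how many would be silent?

7

Codon 1 (CGG, Arg): 4 synonymous substitutions.
Codon 2 (GCC, Ala): 3 synonymous substitutions.
Total: 4 + 3 = 7.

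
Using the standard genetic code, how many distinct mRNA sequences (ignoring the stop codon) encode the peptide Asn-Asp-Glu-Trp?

8

Asn: 2 codons.
Asp: 2 codons.
Glu: 2 codons.
Trp: 1 codon.
2 × 2 × 2 × 1 = 8.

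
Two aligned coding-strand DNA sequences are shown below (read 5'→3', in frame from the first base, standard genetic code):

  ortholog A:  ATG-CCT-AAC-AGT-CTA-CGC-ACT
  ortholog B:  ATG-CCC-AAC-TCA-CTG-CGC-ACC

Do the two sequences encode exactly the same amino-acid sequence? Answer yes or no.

Codon 1: ATG Met / ATG Met — identical.
Codon 2: CCT Pro / CCC Pro — synonymous.
Codon 3: AAC Asn / AAC Asn — identical.
Codon 4: AGT Ser / TCA Ser — synonymous.
Codon 5: CTA Leu / CTG Leu — synonymous.
Codon 6: CGC Arg / CGC Arg — identical.
Codon 7: ACT Thr / ACC Thr — synonymous.
Nonsynonymous differences: 0 → same protein.

yes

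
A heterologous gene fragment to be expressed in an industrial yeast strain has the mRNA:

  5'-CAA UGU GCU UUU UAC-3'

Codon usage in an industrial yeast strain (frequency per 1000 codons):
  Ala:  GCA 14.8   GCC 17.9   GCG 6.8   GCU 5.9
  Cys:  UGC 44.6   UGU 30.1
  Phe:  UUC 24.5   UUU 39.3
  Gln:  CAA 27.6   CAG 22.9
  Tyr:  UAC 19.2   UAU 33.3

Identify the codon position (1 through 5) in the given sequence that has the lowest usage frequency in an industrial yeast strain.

Codon 1 CAA (Gln): 27.6 per 1000.
Codon 2 UGU (Cys): 30.1 per 1000.
Codon 3 GCU (Ala): 5.9 per 1000.
Codon 4 UUU (Phe): 39.3 per 1000.
Codon 5 UAC (Tyr): 19.2 per 1000.
Lowest frequency is 5.9 at codon 3.

3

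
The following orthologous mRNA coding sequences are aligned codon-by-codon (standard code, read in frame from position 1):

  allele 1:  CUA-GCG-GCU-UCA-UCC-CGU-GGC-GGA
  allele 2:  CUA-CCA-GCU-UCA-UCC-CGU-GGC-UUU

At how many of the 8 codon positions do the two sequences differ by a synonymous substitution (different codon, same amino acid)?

0

Codon 1: CUA Leu / CUA Leu — identical.
Codon 2: GCG Ala / CCA Pro — nonsynonymous.
Codon 3: GCU Ala / GCU Ala — identical.
Codon 4: UCA Ser / UCA Ser — identical.
Codon 5: UCC Ser / UCC Ser — identical.
Codon 6: CGU Arg / CGU Arg — identical.
Codon 7: GGC Gly / GGC Gly — identical.
Codon 8: GGA Gly / UUU Phe — nonsynonymous.
Synonymous differences: 0.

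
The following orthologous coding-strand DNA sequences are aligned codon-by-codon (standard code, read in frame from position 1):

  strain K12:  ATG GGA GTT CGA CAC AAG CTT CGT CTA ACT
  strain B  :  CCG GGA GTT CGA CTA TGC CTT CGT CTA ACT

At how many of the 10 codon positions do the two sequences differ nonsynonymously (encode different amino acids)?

3

Codon 1: ATG Met / CCG Pro — nonsynonymous.
Codon 2: GGA Gly / GGA Gly — identical.
Codon 3: GTT Val / GTT Val — identical.
Codon 4: CGA Arg / CGA Arg — identical.
Codon 5: CAC His / CTA Leu — nonsynonymous.
Codon 6: AAG Lys / TGC Cys — nonsynonymous.
Codon 7: CTT Leu / CTT Leu — identical.
Codon 8: CGT Arg / CGT Arg — identical.
Codon 9: CTA Leu / CTA Leu — identical.
Codon 10: ACT Thr / ACT Thr — identical.
Nonsynonymous differences: 3.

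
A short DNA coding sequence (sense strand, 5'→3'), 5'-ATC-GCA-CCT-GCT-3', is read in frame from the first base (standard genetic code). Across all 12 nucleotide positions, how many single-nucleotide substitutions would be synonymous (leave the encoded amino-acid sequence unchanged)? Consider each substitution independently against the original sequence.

Codon 1 (ATC, Ile): 2 synonymous substitutions.
Codon 2 (GCA, Ala): 3 synonymous substitutions.
Codon 3 (CCT, Pro): 3 synonymous substitutions.
Codon 4 (GCT, Ala): 3 synonymous substitutions.
Total: 2 + 3 + 3 + 3 = 11.

11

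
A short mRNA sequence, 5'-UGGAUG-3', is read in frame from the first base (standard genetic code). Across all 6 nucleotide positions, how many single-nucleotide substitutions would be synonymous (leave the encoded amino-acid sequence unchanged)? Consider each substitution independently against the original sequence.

0

Codon 1 (UGG, Trp): 0 synonymous substitutions.
Codon 2 (AUG, Met): 0 synonymous substitutions.
Total: 0 + 0 = 0.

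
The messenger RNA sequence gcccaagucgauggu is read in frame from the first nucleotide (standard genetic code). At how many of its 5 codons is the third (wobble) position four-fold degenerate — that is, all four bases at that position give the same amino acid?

Codon 1 GCC (Ala): third position 4-fold.
Codon 2 CAA (Gln): third position 2-fold.
Codon 3 GUC (Val): third position 4-fold.
Codon 4 GAU (Asp): third position 2-fold.
Codon 5 GGU (Gly): third position 4-fold.
Four-fold degenerate third positions: 3.

3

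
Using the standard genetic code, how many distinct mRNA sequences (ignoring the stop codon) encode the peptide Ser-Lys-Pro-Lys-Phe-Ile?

Ser: 6 codons.
Lys: 2 codons.
Pro: 4 codons.
Lys: 2 codons.
Phe: 2 codons.
Ile: 3 codons.
6 × 2 × 4 × 2 × 2 × 3 = 576.

576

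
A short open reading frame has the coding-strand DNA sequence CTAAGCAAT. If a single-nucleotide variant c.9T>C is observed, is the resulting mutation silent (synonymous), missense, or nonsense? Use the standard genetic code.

Position 9 falls in codon 3: AAT → Asn.
After the substitution the codon is AAC → Asn.
Both encode Asn, so the change is synonymous.

silent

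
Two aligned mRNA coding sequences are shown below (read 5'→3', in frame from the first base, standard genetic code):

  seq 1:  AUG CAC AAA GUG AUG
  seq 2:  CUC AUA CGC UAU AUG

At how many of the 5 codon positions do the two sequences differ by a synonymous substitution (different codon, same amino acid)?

0

Codon 1: AUG Met / CUC Leu — nonsynonymous.
Codon 2: CAC His / AUA Ile — nonsynonymous.
Codon 3: AAA Lys / CGC Arg — nonsynonymous.
Codon 4: GUG Val / UAU Tyr — nonsynonymous.
Codon 5: AUG Met / AUG Met — identical.
Synonymous differences: 0.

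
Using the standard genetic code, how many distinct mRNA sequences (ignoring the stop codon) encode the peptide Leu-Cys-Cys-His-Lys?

96

Leu: 6 codons.
Cys: 2 codons.
Cys: 2 codons.
His: 2 codons.
Lys: 2 codons.
6 × 2 × 2 × 2 × 2 = 96.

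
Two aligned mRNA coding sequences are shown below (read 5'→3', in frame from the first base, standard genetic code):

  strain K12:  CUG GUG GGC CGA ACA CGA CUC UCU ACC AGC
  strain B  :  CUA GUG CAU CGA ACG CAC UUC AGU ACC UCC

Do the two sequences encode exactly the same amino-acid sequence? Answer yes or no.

Codon 1: CUG Leu / CUA Leu — synonymous.
Codon 2: GUG Val / GUG Val — identical.
Codon 3: GGC Gly / CAU His — nonsynonymous.
Codon 4: CGA Arg / CGA Arg — identical.
Codon 5: ACA Thr / ACG Thr — synonymous.
Codon 6: CGA Arg / CAC His — nonsynonymous.
Codon 7: CUC Leu / UUC Phe — nonsynonymous.
Codon 8: UCU Ser / AGU Ser — synonymous.
Codon 9: ACC Thr / ACC Thr — identical.
Codon 10: AGC Ser / UCC Ser — synonymous.
Nonsynonymous differences: 3 → different protein.

no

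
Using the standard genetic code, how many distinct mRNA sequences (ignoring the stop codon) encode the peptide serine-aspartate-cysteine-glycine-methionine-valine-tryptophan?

384

Ser: 6 codons.
Asp: 2 codons.
Cys: 2 codons.
Gly: 4 codons.
Met: 1 codon.
Val: 4 codons.
Trp: 1 codon.
6 × 2 × 2 × 4 × 1 × 4 × 1 = 384.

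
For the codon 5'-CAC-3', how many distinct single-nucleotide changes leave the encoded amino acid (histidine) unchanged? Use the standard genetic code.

Position 1: none → 0 synonymous.
Position 2: none → 0 synonymous.
Position 3: CAT → 1 synonymous.
Total: 0 + 0 + 1 = 1.

1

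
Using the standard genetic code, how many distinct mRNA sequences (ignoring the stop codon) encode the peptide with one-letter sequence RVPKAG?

Arg: 6 codons.
Val: 4 codons.
Pro: 4 codons.
Lys: 2 codons.
Ala: 4 codons.
Gly: 4 codons.
6 × 4 × 4 × 2 × 4 × 4 = 3072.

3072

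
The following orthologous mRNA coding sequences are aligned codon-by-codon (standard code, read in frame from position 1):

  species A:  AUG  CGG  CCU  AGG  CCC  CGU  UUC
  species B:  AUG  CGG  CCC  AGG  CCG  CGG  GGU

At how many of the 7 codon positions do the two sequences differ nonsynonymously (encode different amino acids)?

1

Codon 1: AUG Met / AUG Met — identical.
Codon 2: CGG Arg / CGG Arg — identical.
Codon 3: CCU Pro / CCC Pro — synonymous.
Codon 4: AGG Arg / AGG Arg — identical.
Codon 5: CCC Pro / CCG Pro — synonymous.
Codon 6: CGU Arg / CGG Arg — synonymous.
Codon 7: UUC Phe / GGU Gly — nonsynonymous.
Nonsynonymous differences: 1.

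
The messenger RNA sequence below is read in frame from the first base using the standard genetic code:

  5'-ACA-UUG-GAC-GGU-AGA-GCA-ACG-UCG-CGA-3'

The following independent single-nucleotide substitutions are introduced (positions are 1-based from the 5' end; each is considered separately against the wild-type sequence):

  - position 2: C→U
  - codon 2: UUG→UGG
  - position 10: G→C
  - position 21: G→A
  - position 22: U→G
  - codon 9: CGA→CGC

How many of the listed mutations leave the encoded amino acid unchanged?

Codon 1: ACA (Thr) → AUA (Ile) — missense.
Codon 2: UUG (Leu) → UGG (Trp) — missense.
Codon 4: GGU (Gly) → CGU (Arg) — missense.
Codon 7: ACG (Thr) → ACA (Thr) — synonymous.
Codon 8: UCG (Ser) → GCG (Ala) — missense.
Codon 9: CGA (Arg) → CGC (Arg) — synonymous.
Synonymous: 2 of 6.

2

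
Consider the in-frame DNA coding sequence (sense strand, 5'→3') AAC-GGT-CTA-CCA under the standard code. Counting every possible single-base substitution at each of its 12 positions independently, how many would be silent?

Codon 1 (AAC, Asn): 1 synonymous substitution.
Codon 2 (GGT, Gly): 3 synonymous substitutions.
Codon 3 (CTA, Leu): 4 synonymous substitutions.
Codon 4 (CCA, Pro): 3 synonymous substitutions.
Total: 1 + 3 + 4 + 3 = 11.

11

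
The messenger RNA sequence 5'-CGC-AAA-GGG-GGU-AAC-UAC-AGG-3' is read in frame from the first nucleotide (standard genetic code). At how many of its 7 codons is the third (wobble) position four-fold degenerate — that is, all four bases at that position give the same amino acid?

3

Codon 1 CGC (Arg): third position 4-fold.
Codon 2 AAA (Lys): third position 2-fold.
Codon 3 GGG (Gly): third position 4-fold.
Codon 4 GGU (Gly): third position 4-fold.
Codon 5 AAC (Asn): third position 2-fold.
Codon 6 UAC (Tyr): third position 2-fold.
Codon 7 AGG (Arg): third position 2-fold.
Four-fold degenerate third positions: 3.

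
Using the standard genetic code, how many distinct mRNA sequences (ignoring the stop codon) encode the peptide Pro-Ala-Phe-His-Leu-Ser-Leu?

13824

Pro: 4 codons.
Ala: 4 codons.
Phe: 2 codons.
His: 2 codons.
Leu: 6 codons.
Ser: 6 codons.
Leu: 6 codons.
4 × 4 × 2 × 2 × 6 × 6 × 6 = 13824.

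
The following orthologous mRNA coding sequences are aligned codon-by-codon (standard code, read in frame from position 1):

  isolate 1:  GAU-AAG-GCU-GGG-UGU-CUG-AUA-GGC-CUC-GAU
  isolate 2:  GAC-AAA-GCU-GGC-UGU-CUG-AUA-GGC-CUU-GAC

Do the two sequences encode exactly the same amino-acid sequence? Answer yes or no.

yes

Codon 1: GAU Asp / GAC Asp — synonymous.
Codon 2: AAG Lys / AAA Lys — synonymous.
Codon 3: GCU Ala / GCU Ala — identical.
Codon 4: GGG Gly / GGC Gly — synonymous.
Codon 5: UGU Cys / UGU Cys — identical.
Codon 6: CUG Leu / CUG Leu — identical.
Codon 7: AUA Ile / AUA Ile — identical.
Codon 8: GGC Gly / GGC Gly — identical.
Codon 9: CUC Leu / CUU Leu — synonymous.
Codon 10: GAU Asp / GAC Asp — synonymous.
Nonsynonymous differences: 0 → same protein.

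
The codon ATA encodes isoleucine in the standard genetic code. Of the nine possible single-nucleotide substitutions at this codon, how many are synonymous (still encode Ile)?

Position 1: none → 0 synonymous.
Position 2: none → 0 synonymous.
Position 3: ATT, ATC → 2 synonymous.
Total: 0 + 0 + 2 = 2.

2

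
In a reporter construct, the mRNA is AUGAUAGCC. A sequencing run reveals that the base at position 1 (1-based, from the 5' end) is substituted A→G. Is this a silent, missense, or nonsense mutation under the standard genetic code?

Position 1 falls in codon 1: AUG → Met.
After the substitution the codon is GUG → Val.
Met ≠ Val, so this is a missense mutation.

missense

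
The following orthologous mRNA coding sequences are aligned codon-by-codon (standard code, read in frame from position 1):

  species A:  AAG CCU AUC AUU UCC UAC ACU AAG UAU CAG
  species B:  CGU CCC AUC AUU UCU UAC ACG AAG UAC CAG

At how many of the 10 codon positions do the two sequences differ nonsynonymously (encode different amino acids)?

Codon 1: AAG Lys / CGU Arg — nonsynonymous.
Codon 2: CCU Pro / CCC Pro — synonymous.
Codon 3: AUC Ile / AUC Ile — identical.
Codon 4: AUU Ile / AUU Ile — identical.
Codon 5: UCC Ser / UCU Ser — synonymous.
Codon 6: UAC Tyr / UAC Tyr — identical.
Codon 7: ACU Thr / ACG Thr — synonymous.
Codon 8: AAG Lys / AAG Lys — identical.
Codon 9: UAU Tyr / UAC Tyr — synonymous.
Codon 10: CAG Gln / CAG Gln — identical.
Nonsynonymous differences: 1.

1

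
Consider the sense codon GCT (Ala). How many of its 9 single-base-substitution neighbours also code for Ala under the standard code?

3

Position 1: none → 0 synonymous.
Position 2: none → 0 synonymous.
Position 3: GCC, GCA, GCG → 3 synonymous.
Total: 0 + 0 + 3 = 3.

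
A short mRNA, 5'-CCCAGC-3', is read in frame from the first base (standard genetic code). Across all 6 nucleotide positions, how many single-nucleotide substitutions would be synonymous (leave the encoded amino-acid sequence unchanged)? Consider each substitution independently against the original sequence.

4

Codon 1 (CCC, Pro): 3 synonymous substitutions.
Codon 2 (AGC, Ser): 1 synonymous substitution.
Total: 3 + 1 = 4.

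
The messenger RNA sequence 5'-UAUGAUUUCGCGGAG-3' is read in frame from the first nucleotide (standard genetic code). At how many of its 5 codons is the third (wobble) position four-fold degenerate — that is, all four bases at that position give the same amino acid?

Codon 1 UAU (Tyr): third position 2-fold.
Codon 2 GAU (Asp): third position 2-fold.
Codon 3 UUC (Phe): third position 2-fold.
Codon 4 GCG (Ala): third position 4-fold.
Codon 5 GAG (Glu): third position 2-fold.
Four-fold degenerate third positions: 1.

1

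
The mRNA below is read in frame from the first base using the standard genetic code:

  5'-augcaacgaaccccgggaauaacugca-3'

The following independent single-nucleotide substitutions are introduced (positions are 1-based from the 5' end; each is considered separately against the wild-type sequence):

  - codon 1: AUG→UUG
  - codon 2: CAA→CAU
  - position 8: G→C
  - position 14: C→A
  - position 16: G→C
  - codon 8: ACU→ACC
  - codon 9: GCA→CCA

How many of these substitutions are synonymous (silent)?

1

Codon 1: AUG (Met) → UUG (Leu) — missense.
Codon 2: CAA (Gln) → CAU (His) — missense.
Codon 3: CGA (Arg) → CCA (Pro) — missense.
Codon 5: CCG (Pro) → CAG (Gln) — missense.
Codon 6: GGA (Gly) → CGA (Arg) — missense.
Codon 8: ACU (Thr) → ACC (Thr) — synonymous.
Codon 9: GCA (Ala) → CCA (Pro) — missense.
Synonymous: 1 of 7.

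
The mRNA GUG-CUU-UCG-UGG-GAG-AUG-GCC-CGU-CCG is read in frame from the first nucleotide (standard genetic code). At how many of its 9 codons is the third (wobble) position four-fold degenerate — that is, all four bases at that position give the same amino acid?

6

Codon 1 GUG (Val): third position 4-fold.
Codon 2 CUU (Leu): third position 4-fold.
Codon 3 UCG (Ser): third position 4-fold.
Codon 4 UGG (Trp): third position 1-fold.
Codon 5 GAG (Glu): third position 2-fold.
Codon 6 AUG (Met): third position 1-fold.
Codon 7 GCC (Ala): third position 4-fold.
Codon 8 CGU (Arg): third position 4-fold.
Codon 9 CCG (Pro): third position 4-fold.
Four-fold degenerate third positions: 6.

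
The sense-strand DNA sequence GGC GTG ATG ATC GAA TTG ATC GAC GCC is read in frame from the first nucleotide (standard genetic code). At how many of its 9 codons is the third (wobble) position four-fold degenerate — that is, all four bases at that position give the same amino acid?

3

Codon 1 GGC (Gly): third position 4-fold.
Codon 2 GTG (Val): third position 4-fold.
Codon 3 ATG (Met): third position 1-fold.
Codon 4 ATC (Ile): third position 3-fold.
Codon 5 GAA (Glu): third position 2-fold.
Codon 6 TTG (Leu): third position 2-fold.
Codon 7 ATC (Ile): third position 3-fold.
Codon 8 GAC (Asp): third position 2-fold.
Codon 9 GCC (Ala): third position 4-fold.
Four-fold degenerate third positions: 3.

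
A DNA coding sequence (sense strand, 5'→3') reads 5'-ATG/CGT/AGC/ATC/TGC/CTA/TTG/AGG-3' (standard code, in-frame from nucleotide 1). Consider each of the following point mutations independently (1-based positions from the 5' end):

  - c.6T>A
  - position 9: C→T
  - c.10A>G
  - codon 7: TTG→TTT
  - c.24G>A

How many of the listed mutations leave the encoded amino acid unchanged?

Codon 2: CGT (Arg) → CGA (Arg) — synonymous.
Codon 3: AGC (Ser) → AGT (Ser) — synonymous.
Codon 4: ATC (Ile) → GTC (Val) — missense.
Codon 7: TTG (Leu) → TTT (Phe) — missense.
Codon 8: AGG (Arg) → AGA (Arg) — synonymous.
Synonymous: 3 of 5.

3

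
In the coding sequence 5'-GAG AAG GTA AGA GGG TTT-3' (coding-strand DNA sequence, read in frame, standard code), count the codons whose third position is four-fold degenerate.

2

Codon 1 GAG (Glu): third position 2-fold.
Codon 2 AAG (Lys): third position 2-fold.
Codon 3 GTA (Val): third position 4-fold.
Codon 4 AGA (Arg): third position 2-fold.
Codon 5 GGG (Gly): third position 4-fold.
Codon 6 TTT (Phe): third position 2-fold.
Four-fold degenerate third positions: 2.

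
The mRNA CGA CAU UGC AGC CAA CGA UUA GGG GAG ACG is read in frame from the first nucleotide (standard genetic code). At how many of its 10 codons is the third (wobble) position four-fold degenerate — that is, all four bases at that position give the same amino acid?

Codon 1 CGA (Arg): third position 4-fold.
Codon 2 CAU (His): third position 2-fold.
Codon 3 UGC (Cys): third position 2-fold.
Codon 4 AGC (Ser): third position 2-fold.
Codon 5 CAA (Gln): third position 2-fold.
Codon 6 CGA (Arg): third position 4-fold.
Codon 7 UUA (Leu): third position 2-fold.
Codon 8 GGG (Gly): third position 4-fold.
Codon 9 GAG (Glu): third position 2-fold.
Codon 10 ACG (Thr): third position 4-fold.
Four-fold degenerate third positions: 4.

4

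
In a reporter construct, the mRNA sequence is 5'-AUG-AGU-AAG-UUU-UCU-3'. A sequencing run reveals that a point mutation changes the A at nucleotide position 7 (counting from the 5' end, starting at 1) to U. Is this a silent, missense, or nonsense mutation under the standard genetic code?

Position 7 falls in codon 3: AAG → Lys.
After the substitution the codon is UAG → Stop.
The new codon is a stop codon, so this is a nonsense mutation.

nonsense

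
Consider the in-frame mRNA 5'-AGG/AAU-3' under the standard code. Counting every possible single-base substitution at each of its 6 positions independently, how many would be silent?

Codon 1 (AGG, Arg): 2 synonymous substitutions.
Codon 2 (AAU, Asn): 1 synonymous substitution.
Total: 2 + 1 = 3.

3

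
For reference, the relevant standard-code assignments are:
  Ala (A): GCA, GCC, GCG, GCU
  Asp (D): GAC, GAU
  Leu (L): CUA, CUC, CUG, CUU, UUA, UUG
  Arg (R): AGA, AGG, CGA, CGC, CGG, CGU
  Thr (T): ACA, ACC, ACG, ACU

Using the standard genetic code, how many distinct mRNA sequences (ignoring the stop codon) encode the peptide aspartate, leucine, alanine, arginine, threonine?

Asp: 2 codons.
Leu: 6 codons.
Ala: 4 codons.
Arg: 6 codons.
Thr: 4 codons.
2 × 6 × 4 × 6 × 4 = 1152.

1152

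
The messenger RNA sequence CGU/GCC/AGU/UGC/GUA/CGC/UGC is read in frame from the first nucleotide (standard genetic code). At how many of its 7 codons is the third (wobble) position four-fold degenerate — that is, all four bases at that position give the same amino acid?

Codon 1 CGU (Arg): third position 4-fold.
Codon 2 GCC (Ala): third position 4-fold.
Codon 3 AGU (Ser): third position 2-fold.
Codon 4 UGC (Cys): third position 2-fold.
Codon 5 GUA (Val): third position 4-fold.
Codon 6 CGC (Arg): third position 4-fold.
Codon 7 UGC (Cys): third position 2-fold.
Four-fold degenerate third positions: 4.

4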